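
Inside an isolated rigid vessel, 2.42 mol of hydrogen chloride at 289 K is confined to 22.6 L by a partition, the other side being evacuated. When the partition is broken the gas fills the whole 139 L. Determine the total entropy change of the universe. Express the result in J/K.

ΔS_universe = 36.5 J/K

No heat is exchanged and no work is done, so the ideal-gas temperature stays constant.
Entropy is a state function; using a reversible isothermal path, ΔS_gas = nR ln(V₂/V₁) = 2.42 × 8.314 × ln(139/22.6) = 36.5 J/K.
The insulated surroundings exchange no heat, so ΔS_surr = 0 and ΔS_universe = ΔS_gas.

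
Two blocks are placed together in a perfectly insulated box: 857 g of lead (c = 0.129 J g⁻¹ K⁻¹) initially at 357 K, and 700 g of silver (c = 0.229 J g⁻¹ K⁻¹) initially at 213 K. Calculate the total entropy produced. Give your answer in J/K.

Energy balance: T_f = (m₁c₁T₁ + m₂c₂T₂)/(m₁c₁ + m₂c₂) = 271.78 K.
ΔS₁ = m₁c₁ ln(T_f/T₁) = 110.553 × ln(271.78/357) = -30.15 J/K.
ΔS₂ = m₂c₂ ln(T_f/T₂) = 160.3 × ln(271.78/213) = 39.06 J/K.
ΔS_total = -30.15 + 39.06 = 8.91 J/K.

ΔS_total = 8.91 J/K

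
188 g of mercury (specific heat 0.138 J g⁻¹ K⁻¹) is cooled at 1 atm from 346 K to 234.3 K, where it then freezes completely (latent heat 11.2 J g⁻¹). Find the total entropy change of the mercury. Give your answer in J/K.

Cooling step: ΔS₁ = m c ln(T_tr/T_i) = 188 × 0.138 × ln(234.3/346) = -10.11 J/K.
Phase change: ΔS₂ = −mL/T_tr = −188 × 11.2 / 234.3 = -8.987 J/K.
ΔS_total = (-10.11) + (-8.987) = -19.1 J/K.

ΔS = -19.1 J/K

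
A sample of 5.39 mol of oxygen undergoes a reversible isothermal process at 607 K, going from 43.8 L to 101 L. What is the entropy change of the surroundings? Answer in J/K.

For an isothermal ideal gas ΔS_gas = nR ln(V₂/V₁) = 5.39 × 8.314 × ln(101/43.8) = 37.4 J/K.
The process is reversible, so ΔS_surr = −ΔS_gas = -37.4 J/K and ΔS_universe = 0.

ΔS_surr = -37.4 J/K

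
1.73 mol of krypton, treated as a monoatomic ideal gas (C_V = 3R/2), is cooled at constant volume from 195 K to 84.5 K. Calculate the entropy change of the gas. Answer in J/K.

ΔS = -18 J/K

At constant volume, ΔS = nC_V ln(T₂/T₁) with C_V = 3R/2 = 12.47 J mol⁻¹ K⁻¹.
ΔS = 1.73 × 12.47 × ln(84.5/195) = -18 J/K.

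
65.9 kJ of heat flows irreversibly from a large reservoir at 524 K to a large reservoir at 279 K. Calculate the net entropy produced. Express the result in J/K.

ΔS_hot = −Q/T_H = −65900/524 = -125.8 J/K and ΔS_cold = +Q/T_C = 65900/279 = 236.2 J/K.
ΔS_total = -125.8 + 236.2 = 110 J/K, positive as the second law requires.

ΔS_total = 110 J/K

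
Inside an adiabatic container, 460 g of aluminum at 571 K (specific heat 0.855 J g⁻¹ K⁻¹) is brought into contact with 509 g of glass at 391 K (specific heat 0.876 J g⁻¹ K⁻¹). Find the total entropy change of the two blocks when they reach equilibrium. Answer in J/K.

ΔS_total = 15 J/K

Energy balance: T_f = (m₁c₁T₁ + m₂c₂T₂)/(m₁c₁ + m₂c₂) = 475.36 K.
ΔS₁ = m₁c₁ ln(T_f/T₁) = 393.3 × ln(475.36/571) = -72.1 J/K.
ΔS₂ = m₂c₂ ln(T_f/T₂) = 445.884 × ln(475.36/391) = 87.11 J/K.
ΔS_total = -72.1 + 87.11 = 15 J/K.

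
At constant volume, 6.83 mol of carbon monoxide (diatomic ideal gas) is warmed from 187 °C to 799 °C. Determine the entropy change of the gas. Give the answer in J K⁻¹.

In kelvin: T₁ = 460.15 K, T₂ = 1072.15 K. At constant volume, ΔS = nC_V ln(T₂/T₁) with C_V = 5R/2 = 20.79 J mol⁻¹ K⁻¹.
ΔS = 6.83 × 20.79 × ln(1072.15/460.15) = 120 J/K.

ΔS = 120 J/K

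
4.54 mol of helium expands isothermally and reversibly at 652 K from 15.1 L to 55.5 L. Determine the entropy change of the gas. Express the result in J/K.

For an isothermal ideal gas ΔS_gas = nR ln(V₂/V₁) = 4.54 × 8.314 × ln(55.5/15.1) = 49.1 J/K.

ΔS_gas = 49.1 J/K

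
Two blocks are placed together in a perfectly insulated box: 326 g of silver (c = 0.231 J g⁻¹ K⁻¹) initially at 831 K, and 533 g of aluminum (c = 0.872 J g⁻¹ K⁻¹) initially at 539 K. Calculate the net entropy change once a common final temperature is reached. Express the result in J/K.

Energy balance: T_f = (m₁c₁T₁ + m₂c₂T₂)/(m₁c₁ + m₂c₂) = 579.71 K.
ΔS₁ = m₁c₁ ln(T_f/T₁) = 75.306 × ln(579.71/831) = -27.12 J/K.
ΔS₂ = m₂c₂ ln(T_f/T₂) = 464.776 × ln(579.71/539) = 33.85 J/K.
ΔS_total = -27.12 + 33.85 = 6.73 J/K.

ΔS_total = 6.73 J/K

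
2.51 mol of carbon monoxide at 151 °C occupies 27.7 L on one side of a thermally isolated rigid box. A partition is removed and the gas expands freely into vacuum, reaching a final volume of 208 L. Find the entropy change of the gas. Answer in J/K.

ΔS_gas = 42.1 J/K

No heat is exchanged and no work is done, so the ideal-gas temperature stays constant.
Entropy is a state function; using a reversible isothermal path, ΔS_gas = nR ln(V₂/V₁) = 2.51 × 8.314 × ln(208/27.7) = 42.1 J/K.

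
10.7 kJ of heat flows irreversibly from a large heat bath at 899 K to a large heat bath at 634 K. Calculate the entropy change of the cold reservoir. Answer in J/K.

ΔS_cold = 16.9 J/K

The cold reservoir gains heat Q, so ΔS_cold = +Q/T_C = 10700/634 = 16.9 J/K.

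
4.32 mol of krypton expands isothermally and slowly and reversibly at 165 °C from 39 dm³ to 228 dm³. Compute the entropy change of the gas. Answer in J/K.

ΔS_gas = 63.4 J/K

For an isothermal ideal gas ΔS_gas = nR ln(V₂/V₁) = 4.32 × 8.314 × ln(228/39) = 63.4 J/K.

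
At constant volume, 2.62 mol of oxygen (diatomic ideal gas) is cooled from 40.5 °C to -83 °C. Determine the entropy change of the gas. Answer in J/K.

ΔS = -27.3 J/K

In kelvin: T₁ = 313.65 K, T₂ = 190.15 K. At constant volume, ΔS = nC_V ln(T₂/T₁) with C_V = 5R/2 = 20.79 J mol⁻¹ K⁻¹.
ΔS = 2.62 × 20.79 × ln(190.15/313.65) = -27.3 J/K.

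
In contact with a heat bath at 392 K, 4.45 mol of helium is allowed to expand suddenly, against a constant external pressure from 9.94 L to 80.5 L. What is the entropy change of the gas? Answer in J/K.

ΔS_gas = 77.4 J/K

Entropy is a state function, so ΔS_gas depends only on the end states.
For an isothermal ideal gas ΔS_gas = nR ln(V₂/V₁) = 4.45 × 8.314 × ln(80.5/9.94) = 77.4 J/K.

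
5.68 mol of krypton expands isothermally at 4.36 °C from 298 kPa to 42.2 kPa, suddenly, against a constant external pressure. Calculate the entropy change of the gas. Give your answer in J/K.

ΔS_gas = 92.3 J/K

Entropy is a state function, so ΔS_gas depends only on the end states.
For an isothermal ideal gas ΔS_gas = nR ln(P₁/P₂) = 5.68 × 8.314 × ln(298/42.2) = 92.3 J/K.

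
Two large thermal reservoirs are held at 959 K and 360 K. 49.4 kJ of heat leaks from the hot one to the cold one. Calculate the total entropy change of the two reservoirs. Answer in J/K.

ΔS_total = 85.7 J/K

ΔS_hot = −Q/T_H = −49400/959 = -51.51 J/K and ΔS_cold = +Q/T_C = 49400/360 = 137.2 J/K.
ΔS_total = -51.51 + 137.2 = 85.7 J/K, positive as the second law requires.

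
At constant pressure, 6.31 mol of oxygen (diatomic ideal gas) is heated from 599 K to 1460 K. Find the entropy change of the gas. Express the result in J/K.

At constant pressure, ΔS = nC_p ln(T₂/T₁) with C_p = 7R/2 = 29.1 J mol⁻¹ K⁻¹.
ΔS = 6.31 × 29.1 × ln(1460/599) = 164 J/K.

ΔS = 164 J/K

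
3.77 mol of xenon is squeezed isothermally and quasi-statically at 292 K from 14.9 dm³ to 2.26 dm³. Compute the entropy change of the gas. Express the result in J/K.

For an isothermal ideal gas ΔS_gas = nR ln(V₂/V₁) = 3.77 × 8.314 × ln(2.26/14.9) = -59.1 J/K.

ΔS_gas = -59.1 J/K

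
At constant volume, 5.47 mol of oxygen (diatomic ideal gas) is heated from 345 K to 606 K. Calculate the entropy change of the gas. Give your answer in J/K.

ΔS = 64 J/K

At constant volume, ΔS = nC_V ln(T₂/T₁) with C_V = 5R/2 = 20.79 J mol⁻¹ K⁻¹.
ΔS = 5.47 × 20.79 × ln(606/345) = 64 J/K.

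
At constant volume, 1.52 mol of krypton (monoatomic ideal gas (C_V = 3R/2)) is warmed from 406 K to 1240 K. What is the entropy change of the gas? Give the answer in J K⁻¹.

At constant volume, ΔS = nC_V ln(T₂/T₁) with C_V = 3R/2 = 12.47 J mol⁻¹ K⁻¹.
ΔS = 1.52 × 12.47 × ln(1240/406) = 21.2 J/K.

ΔS = 21.2 J/K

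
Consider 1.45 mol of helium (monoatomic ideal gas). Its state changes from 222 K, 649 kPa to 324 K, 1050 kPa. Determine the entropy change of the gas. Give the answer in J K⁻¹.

ΔS = 5.59 J/K

ΔS = nC_p ln(T₂/T₁) − nR ln(P₂/P₁), with C_p = 5R/2 = 20.79 J mol⁻¹ K⁻¹ for a monoatomic ideal gas.
ΔS = 1.45 × [20.79 × ln(324/222) − 8.314 × ln(1050/649)] = 5.59 J/K.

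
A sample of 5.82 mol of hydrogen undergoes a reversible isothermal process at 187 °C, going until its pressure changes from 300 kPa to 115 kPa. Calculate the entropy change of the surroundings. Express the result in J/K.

For an isothermal ideal gas ΔS_gas = nR ln(P₁/P₂) = 5.82 × 8.314 × ln(300/115) = 46.4 J/K.
The process is reversible, so ΔS_surr = −ΔS_gas = -46.4 J/K and ΔS_universe = 0.

ΔS_surr = -46.4 J/K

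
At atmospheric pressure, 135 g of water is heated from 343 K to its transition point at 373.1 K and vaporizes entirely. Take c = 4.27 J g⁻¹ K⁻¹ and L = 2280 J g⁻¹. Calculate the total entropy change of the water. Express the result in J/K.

Warming step: ΔS₁ = m c ln(T_tr/T_i) = 135 × 4.27 × ln(373.1/343) = 48.49 J/K.
Phase change: ΔS₂ = +mL/T_tr = 135 × 2280 / 373.1 = 825 J/K.
ΔS_total = (48.49) + (825) = 873 J/K.

ΔS = 873 J/K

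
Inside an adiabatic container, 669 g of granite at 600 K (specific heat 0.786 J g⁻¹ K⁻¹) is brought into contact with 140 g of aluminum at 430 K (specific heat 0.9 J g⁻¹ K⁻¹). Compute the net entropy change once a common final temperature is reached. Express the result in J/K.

Energy balance: T_f = (m₁c₁T₁ + m₂c₂T₂)/(m₁c₁ + m₂c₂) = 567.14 K.
ΔS₁ = m₁c₁ ln(T_f/T₁) = 525.834 × ln(567.14/600) = -29.62 J/K.
ΔS₂ = m₂c₂ ln(T_f/T₂) = 126 × ln(567.14/430) = 34.88 J/K.
ΔS_total = -29.62 + 34.88 = 5.26 J/K.

ΔS_total = 5.26 J/K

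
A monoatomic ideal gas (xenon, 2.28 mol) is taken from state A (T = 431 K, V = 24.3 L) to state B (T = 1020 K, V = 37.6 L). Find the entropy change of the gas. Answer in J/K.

Entropy is a state function: ΔS = nC_V ln(T₂/T₁) + nR ln(V₂/V₁), with C_V = 3R/2 = 12.47 J mol⁻¹ K⁻¹ for a monoatomic ideal gas.
ΔS = 2.28 × [12.47 × ln(1020/431) + 8.314 × ln(37.6/24.3)] = 32.8 J/K.

ΔS = 32.8 J/K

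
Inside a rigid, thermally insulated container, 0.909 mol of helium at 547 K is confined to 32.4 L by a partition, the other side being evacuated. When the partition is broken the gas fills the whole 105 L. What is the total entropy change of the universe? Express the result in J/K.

No heat is exchanged and no work is done, so the ideal-gas temperature stays constant.
Entropy is a state function; using a reversible isothermal path, ΔS_gas = nR ln(V₂/V₁) = 0.909 × 8.314 × ln(105/32.4) = 8.89 J/K.
The insulated surroundings exchange no heat, so ΔS_surr = 0 and ΔS_universe = ΔS_gas.

ΔS_universe = 8.89 J/K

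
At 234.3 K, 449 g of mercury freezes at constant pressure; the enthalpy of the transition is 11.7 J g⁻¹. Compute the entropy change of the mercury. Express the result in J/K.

Heat released by the substance: Q = −mL = −449 × 11.7 = −5253.3 J.
At constant T, ΔS = Q_rev/T = −5253.3 / 234.3 = -22.4 J/K.

ΔS = -22.4 J/K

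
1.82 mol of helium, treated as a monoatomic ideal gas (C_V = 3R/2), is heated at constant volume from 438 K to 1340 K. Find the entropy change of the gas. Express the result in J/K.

At constant volume, ΔS = nC_V ln(T₂/T₁) with C_V = 3R/2 = 12.47 J mol⁻¹ K⁻¹.
ΔS = 1.82 × 12.47 × ln(1340/438) = 25.4 J/K.

ΔS = 25.4 J/K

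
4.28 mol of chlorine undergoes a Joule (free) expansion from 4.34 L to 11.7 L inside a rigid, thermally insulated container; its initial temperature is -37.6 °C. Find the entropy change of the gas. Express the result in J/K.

No heat is exchanged and no work is done, so the ideal-gas temperature stays constant.
Entropy is a state function; using a reversible isothermal path, ΔS_gas = nR ln(V₂/V₁) = 4.28 × 8.314 × ln(11.7/4.34) = 35.3 J/K.

ΔS_gas = 35.3 J/K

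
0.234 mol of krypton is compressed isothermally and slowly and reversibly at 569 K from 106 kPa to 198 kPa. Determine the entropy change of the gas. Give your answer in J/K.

For an isothermal ideal gas ΔS_gas = nR ln(P₁/P₂) = 0.234 × 8.314 × ln(106/198) = -1.22 J/K.

ΔS_gas = -1.22 J/K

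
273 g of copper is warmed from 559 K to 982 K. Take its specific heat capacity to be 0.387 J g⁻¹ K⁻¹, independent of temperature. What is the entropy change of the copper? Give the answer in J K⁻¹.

ΔS = 59.5 J/K

ΔS = ∫dQ_rev/T = m c ln(T₂/T₁) = 273 × 0.387 × ln(982/559) = 59.5 J/K.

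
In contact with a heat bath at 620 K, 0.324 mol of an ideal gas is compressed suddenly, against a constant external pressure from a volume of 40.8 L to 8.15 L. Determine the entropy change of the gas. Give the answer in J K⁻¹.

ΔS_gas = -4.34 J/K

Entropy is a state function, so ΔS_gas depends only on the end states.
For an isothermal ideal gas ΔS_gas = nR ln(V₂/V₁) = 0.324 × 8.314 × ln(8.15/40.8) = -4.34 J/K.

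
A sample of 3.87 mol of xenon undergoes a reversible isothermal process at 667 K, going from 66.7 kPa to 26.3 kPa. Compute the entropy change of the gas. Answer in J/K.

ΔS_gas = 29.9 J/K

For an isothermal ideal gas ΔS_gas = nR ln(P₁/P₂) = 3.87 × 8.314 × ln(66.7/26.3) = 29.9 J/K.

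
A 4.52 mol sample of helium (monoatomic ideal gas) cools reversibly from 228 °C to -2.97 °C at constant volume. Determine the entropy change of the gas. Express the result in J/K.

In kelvin: T₁ = 501.15 K, T₂ = 270.18 K. At constant volume, ΔS = nC_V ln(T₂/T₁) with C_V = 3R/2 = 12.47 J mol⁻¹ K⁻¹.
ΔS = 4.52 × 12.47 × ln(270.18/501.15) = -34.8 J/K.

ΔS = -34.8 J/K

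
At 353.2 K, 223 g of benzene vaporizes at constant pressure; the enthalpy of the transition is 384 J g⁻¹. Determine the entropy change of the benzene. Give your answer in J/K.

Heat absorbed by the substance: Q = mL = 223 × 384 = 85632 J.
At constant T, ΔS = Q_rev/T = 85632 / 353.2 = 242 J/K.

ΔS = 242 J/K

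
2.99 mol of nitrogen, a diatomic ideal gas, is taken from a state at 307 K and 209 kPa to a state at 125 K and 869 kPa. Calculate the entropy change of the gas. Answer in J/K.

ΔS = -114 J/K

ΔS = nC_p ln(T₂/T₁) − nR ln(P₂/P₁), with C_p = 7R/2 = 29.1 J mol⁻¹ K⁻¹ for a diatomic ideal gas.
ΔS = 2.99 × [29.1 × ln(125/307) − 8.314 × ln(869/209)] = -114 J/K.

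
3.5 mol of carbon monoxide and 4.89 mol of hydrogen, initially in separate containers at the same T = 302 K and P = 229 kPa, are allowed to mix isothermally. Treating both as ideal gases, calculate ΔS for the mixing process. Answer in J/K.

Mole fractions: x_A = 3.5/8.39 = 0.417, x_B = 0.583.
ΔS_mix = −R(n_A ln x_A + n_B ln x_B) = −8.314 × (3.5 ln 0.417 + 4.89 ln 0.583) = 47.4 J/K.

ΔS_mix = 47.4 J/K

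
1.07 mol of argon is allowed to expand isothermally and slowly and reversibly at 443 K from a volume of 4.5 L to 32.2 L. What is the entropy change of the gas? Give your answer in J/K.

ΔS_gas = 17.5 J/K

For an isothermal ideal gas ΔS_gas = nR ln(V₂/V₁) = 1.07 × 8.314 × ln(32.2/4.5) = 17.5 J/K.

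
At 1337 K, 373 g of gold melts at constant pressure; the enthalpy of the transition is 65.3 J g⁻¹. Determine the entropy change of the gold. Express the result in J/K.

ΔS = 18.2 J/K

Heat absorbed by the substance: Q = mL = 373 × 65.3 = 24356.9 J.
At constant T, ΔS = Q_rev/T = 24356.9 / 1337 = 18.2 J/K.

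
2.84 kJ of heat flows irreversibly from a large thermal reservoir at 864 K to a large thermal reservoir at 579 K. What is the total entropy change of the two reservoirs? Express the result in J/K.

ΔS_hot = −Q/T_H = −2840/864 = -3.287 J/K and ΔS_cold = +Q/T_C = 2840/579 = 4.905 J/K.
ΔS_total = -3.287 + 4.905 = 1.62 J/K, positive as the second law requires.

ΔS_total = 1.62 J/K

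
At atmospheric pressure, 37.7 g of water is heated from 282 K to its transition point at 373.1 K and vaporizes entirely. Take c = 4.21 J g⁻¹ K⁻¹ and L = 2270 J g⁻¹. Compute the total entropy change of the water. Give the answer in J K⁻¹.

Warming step: ΔS₁ = m c ln(T_tr/T_i) = 37.7 × 4.21 × ln(373.1/282) = 44.43 J/K.
Phase change: ΔS₂ = +mL/T_tr = 37.7 × 2270 / 373.1 = 229.4 J/K.
ΔS_total = (44.43) + (229.4) = 274 J/K.

ΔS = 274 J/K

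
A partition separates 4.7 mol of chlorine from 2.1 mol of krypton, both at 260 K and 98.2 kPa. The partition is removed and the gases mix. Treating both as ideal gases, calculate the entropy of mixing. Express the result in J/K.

ΔS_mix = 34.9 J/K

Mole fractions: x_A = 4.7/6.8 = 0.691, x_B = 0.309.
ΔS_mix = −R(n_A ln x_A + n_B ln x_B) = −8.314 × (4.7 ln 0.691 + 2.1 ln 0.309) = 34.9 J/K.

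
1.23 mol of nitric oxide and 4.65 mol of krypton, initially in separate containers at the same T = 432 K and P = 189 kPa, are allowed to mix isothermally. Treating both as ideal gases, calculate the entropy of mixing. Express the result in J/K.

Mole fractions: x_A = 1.23/5.88 = 0.209, x_B = 0.791.
ΔS_mix = −R(n_A ln x_A + n_B ln x_B) = −8.314 × (1.23 ln 0.209 + 4.65 ln 0.791) = 25.1 J/K.

ΔS_mix = 25.1 J/K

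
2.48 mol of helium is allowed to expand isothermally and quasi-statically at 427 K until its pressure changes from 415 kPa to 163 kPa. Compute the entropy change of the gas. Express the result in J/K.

For an isothermal ideal gas ΔS_gas = nR ln(P₁/P₂) = 2.48 × 8.314 × ln(415/163) = 19.3 J/K.

ΔS_gas = 19.3 J/K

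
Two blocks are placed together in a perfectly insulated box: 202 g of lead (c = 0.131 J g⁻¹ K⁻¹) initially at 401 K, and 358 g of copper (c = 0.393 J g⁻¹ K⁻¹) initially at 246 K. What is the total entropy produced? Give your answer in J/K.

Energy balance: T_f = (m₁c₁T₁ + m₂c₂T₂)/(m₁c₁ + m₂c₂) = 270.54 K.
ΔS₁ = m₁c₁ ln(T_f/T₁) = 26.462 × ln(270.54/401) = -10.414 J/K.
ΔS₂ = m₂c₂ ln(T_f/T₂) = 140.694 × ln(270.54/246) = 13.377 J/K.
ΔS_total = -10.414 + 13.377 = 2.96 J/K.

ΔS_total = 2.96 J/K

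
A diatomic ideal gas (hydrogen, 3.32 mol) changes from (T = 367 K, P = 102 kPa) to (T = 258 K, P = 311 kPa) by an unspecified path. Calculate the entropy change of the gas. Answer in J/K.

ΔS = nC_p ln(T₂/T₁) − nR ln(P₂/P₁), with C_p = 7R/2 = 29.1 J mol⁻¹ K⁻¹ for a diatomic ideal gas.
ΔS = 3.32 × [29.1 × ln(258/367) − 8.314 × ln(311/102)] = -64.8 J/K.

ΔS = -64.8 J/K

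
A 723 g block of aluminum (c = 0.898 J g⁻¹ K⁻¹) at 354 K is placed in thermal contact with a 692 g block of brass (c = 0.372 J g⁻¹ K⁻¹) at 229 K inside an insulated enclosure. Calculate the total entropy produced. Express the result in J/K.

ΔS_total = 16.3 J/K

Energy balance: T_f = (m₁c₁T₁ + m₂c₂T₂)/(m₁c₁ + m₂c₂) = 318.51 K.
ΔS₁ = m₁c₁ ln(T_f/T₁) = 649.254 × ln(318.51/354) = -68.59 J/K.
ΔS₂ = m₂c₂ ln(T_f/T₂) = 257.424 × ln(318.51/229) = 84.93 J/K.
ΔS_total = -68.59 + 84.93 = 16.3 J/K.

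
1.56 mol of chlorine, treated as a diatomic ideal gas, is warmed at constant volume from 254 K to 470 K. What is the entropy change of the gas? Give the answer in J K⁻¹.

ΔS = 20 J/K

At constant volume, ΔS = nC_V ln(T₂/T₁) with C_V = 5R/2 = 20.79 J mol⁻¹ K⁻¹.
ΔS = 1.56 × 20.79 × ln(470/254) = 20 J/K.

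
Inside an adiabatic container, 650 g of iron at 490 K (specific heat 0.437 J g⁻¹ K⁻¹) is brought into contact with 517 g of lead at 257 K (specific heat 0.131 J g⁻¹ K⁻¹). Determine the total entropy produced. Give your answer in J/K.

ΔS_total = 9.93 J/K

Energy balance: T_f = (m₁c₁T₁ + m₂c₂T₂)/(m₁c₁ + m₂c₂) = 445.14 K.
ΔS₁ = m₁c₁ ln(T_f/T₁) = 284.05 × ln(445.14/490) = -27.27 J/K.
ΔS₂ = m₂c₂ ln(T_f/T₂) = 67.727 × ln(445.14/257) = 37.2 J/K.
ΔS_total = -27.27 + 37.2 = 9.93 J/K.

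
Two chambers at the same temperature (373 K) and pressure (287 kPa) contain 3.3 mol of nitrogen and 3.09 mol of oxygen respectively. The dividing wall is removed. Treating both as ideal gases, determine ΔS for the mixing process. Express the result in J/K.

Mole fractions: x_A = 3.3/6.39 = 0.516, x_B = 0.484.
ΔS_mix = −R(n_A ln x_A + n_B ln x_B) = −8.314 × (3.3 ln 0.516 + 3.09 ln 0.484) = 36.8 J/K.

ΔS_mix = 36.8 J/K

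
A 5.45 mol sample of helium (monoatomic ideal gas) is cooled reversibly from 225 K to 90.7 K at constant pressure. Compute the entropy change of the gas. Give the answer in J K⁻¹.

ΔS = -103 J/K

At constant pressure, ΔS = nC_p ln(T₂/T₁) with C_p = 5R/2 = 20.79 J mol⁻¹ K⁻¹.
ΔS = 5.45 × 20.79 × ln(90.7/225) = -103 J/K.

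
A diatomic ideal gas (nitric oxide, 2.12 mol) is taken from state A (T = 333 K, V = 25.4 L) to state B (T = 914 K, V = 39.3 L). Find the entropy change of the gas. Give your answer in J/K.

Entropy is a state function: ΔS = nC_V ln(T₂/T₁) + nR ln(V₂/V₁), with C_V = 5R/2 = 20.79 J mol⁻¹ K⁻¹ for a diatomic ideal gas.
ΔS = 2.12 × [20.79 × ln(914/333) + 8.314 × ln(39.3/25.4)] = 52.2 J/K.

ΔS = 52.2 J/K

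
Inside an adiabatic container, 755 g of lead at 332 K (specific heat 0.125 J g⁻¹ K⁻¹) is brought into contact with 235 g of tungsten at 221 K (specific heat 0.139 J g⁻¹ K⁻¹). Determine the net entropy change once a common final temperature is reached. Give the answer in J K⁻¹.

ΔS_total = 1.87 J/K

Energy balance: T_f = (m₁c₁T₁ + m₂c₂T₂)/(m₁c₁ + m₂c₂) = 303.46 K.
ΔS₁ = m₁c₁ ln(T_f/T₁) = 94.375 × ln(303.46/332) = -8.4831 J/K.
ΔS₂ = m₂c₂ ln(T_f/T₂) = 32.665 × ln(303.46/221) = 10.358 J/K.
ΔS_total = -8.4831 + 10.358 = 1.87 J/K.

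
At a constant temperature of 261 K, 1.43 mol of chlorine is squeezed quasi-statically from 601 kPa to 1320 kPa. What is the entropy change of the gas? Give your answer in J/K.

ΔS_gas = -9.35 J/K

For an isothermal ideal gas ΔS_gas = nR ln(P₁/P₂) = 1.43 × 8.314 × ln(601/1320) = -9.35 J/K.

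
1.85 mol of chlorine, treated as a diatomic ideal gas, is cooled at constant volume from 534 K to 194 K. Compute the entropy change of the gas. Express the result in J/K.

At constant volume, ΔS = nC_V ln(T₂/T₁) with C_V = 5R/2 = 20.79 J mol⁻¹ K⁻¹.
ΔS = 1.85 × 20.79 × ln(194/534) = -38.9 J/K.

ΔS = -38.9 J/K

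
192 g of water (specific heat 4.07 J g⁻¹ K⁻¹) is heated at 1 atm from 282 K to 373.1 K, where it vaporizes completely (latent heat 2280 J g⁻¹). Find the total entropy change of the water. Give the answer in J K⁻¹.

Warming step: ΔS₁ = m c ln(T_tr/T_i) = 192 × 4.07 × ln(373.1/282) = 218.8 J/K.
Phase change: ΔS₂ = +mL/T_tr = 192 × 2280 / 373.1 = 1173 J/K.
ΔS_total = (218.8) + (1173) = 1390 J/K.

ΔS = 1390 J/K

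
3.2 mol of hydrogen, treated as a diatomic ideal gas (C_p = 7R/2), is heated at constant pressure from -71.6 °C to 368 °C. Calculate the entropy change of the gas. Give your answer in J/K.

In kelvin: T₁ = 201.55 K, T₂ = 641.15 K. At constant pressure, ΔS = nC_p ln(T₂/T₁) with C_p = 7R/2 = 29.1 J mol⁻¹ K⁻¹.
ΔS = 3.2 × 29.1 × ln(641.15/201.55) = 108 J/K.

ΔS = 108 J/K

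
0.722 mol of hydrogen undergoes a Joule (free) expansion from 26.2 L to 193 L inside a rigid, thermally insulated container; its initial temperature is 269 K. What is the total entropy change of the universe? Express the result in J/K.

ΔS_universe = 12 J/K

For an ideal gas in free expansion Q = 0 and W = 0, so T is unchanged.
Entropy is a state function; using a reversible isothermal path, ΔS_gas = nR ln(V₂/V₁) = 0.722 × 8.314 × ln(193/26.2) = 12 J/K.
The insulated surroundings exchange no heat, so ΔS_surr = 0 and ΔS_universe = ΔS_gas.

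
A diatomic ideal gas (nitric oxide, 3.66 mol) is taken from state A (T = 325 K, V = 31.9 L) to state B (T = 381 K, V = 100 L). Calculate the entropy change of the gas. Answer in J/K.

Entropy is a state function: ΔS = nC_V ln(T₂/T₁) + nR ln(V₂/V₁), with C_V = 5R/2 = 20.79 J mol⁻¹ K⁻¹ for a diatomic ideal gas.
ΔS = 3.66 × [20.79 × ln(381/325) + 8.314 × ln(100/31.9)] = 46.9 J/K.

ΔS = 46.9 J/K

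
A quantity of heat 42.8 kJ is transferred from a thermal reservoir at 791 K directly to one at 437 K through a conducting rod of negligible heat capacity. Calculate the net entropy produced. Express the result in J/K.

ΔS_hot = −Q/T_H = −42800/791 = -54.11 J/K and ΔS_cold = +Q/T_C = 42800/437 = 97.94 J/K.
ΔS_total = -54.11 + 97.94 = 43.8 J/K, positive as the second law requires.

ΔS_total = 43.8 J/K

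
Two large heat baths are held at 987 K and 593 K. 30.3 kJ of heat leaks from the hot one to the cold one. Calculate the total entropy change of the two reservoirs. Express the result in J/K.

ΔS_total = 20.4 J/K

ΔS_hot = −Q/T_H = −30300/987 = -30.7 J/K and ΔS_cold = +Q/T_C = 30300/593 = 51.1 J/K.
ΔS_total = -30.7 + 51.1 = 20.4 J/K, positive as the second law requires.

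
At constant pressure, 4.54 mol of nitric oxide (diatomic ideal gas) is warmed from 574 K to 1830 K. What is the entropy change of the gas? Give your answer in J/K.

ΔS = 153 J/K

At constant pressure, ΔS = nC_p ln(T₂/T₁) with C_p = 7R/2 = 29.1 J mol⁻¹ K⁻¹.
ΔS = 4.54 × 29.1 × ln(1830/574) = 153 J/K.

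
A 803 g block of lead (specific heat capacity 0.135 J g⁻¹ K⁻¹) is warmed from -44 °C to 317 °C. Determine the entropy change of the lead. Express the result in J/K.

In kelvin: T₁ = 229.15 K, T₂ = 590.15 K. ΔS = ∫dQ_rev/T = m c ln(T₂/T₁) = 803 × 0.135 × ln(590.15/229.15) = 103 J/K.

ΔS = 103 J/K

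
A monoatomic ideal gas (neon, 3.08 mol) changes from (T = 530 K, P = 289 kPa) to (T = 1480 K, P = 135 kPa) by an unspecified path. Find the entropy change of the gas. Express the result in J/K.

ΔS = 85.2 J/K

ΔS = nC_p ln(T₂/T₁) − nR ln(P₂/P₁), with C_p = 5R/2 = 20.79 J mol⁻¹ K⁻¹ for a monoatomic ideal gas.
ΔS = 3.08 × [20.79 × ln(1480/530) − 8.314 × ln(135/289)] = 85.2 J/K.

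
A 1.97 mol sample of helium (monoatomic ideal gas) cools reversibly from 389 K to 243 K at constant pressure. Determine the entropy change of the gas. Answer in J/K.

ΔS = -19.3 J/K

At constant pressure, ΔS = nC_p ln(T₂/T₁) with C_p = 5R/2 = 20.79 J mol⁻¹ K⁻¹.
ΔS = 1.97 × 20.79 × ln(243/389) = -19.3 J/K.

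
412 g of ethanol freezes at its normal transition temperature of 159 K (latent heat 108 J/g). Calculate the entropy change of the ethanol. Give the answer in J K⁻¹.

ΔS = -280 J/K

Heat released by the substance: Q = −mL = −412 × 108 = −44496 J.
At constant T, ΔS = Q_rev/T = −44496 / 159 = -280 J/K.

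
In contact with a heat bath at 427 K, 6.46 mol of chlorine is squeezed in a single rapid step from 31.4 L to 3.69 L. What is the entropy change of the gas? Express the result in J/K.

Entropy is a state function, so ΔS_gas depends only on the end states.
For an isothermal ideal gas ΔS_gas = nR ln(V₂/V₁) = 6.46 × 8.314 × ln(3.69/31.4) = -115 J/K.

ΔS_gas = -115 J/K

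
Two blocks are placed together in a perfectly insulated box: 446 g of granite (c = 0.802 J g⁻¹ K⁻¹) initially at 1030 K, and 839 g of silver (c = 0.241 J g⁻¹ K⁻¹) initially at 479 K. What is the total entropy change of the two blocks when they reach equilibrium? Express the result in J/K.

ΔS_total = 34.6 J/K

Energy balance: T_f = (m₁c₁T₁ + m₂c₂T₂)/(m₁c₁ + m₂c₂) = 831.01 K.
ΔS₁ = m₁c₁ ln(T_f/T₁) = 357.692 × ln(831.01/1030) = -76.79 J/K.
ΔS₂ = m₂c₂ ln(T_f/T₂) = 202.199 × ln(831.01/479) = 111.4 J/K.
ΔS_total = -76.79 + 111.4 = 34.6 J/K.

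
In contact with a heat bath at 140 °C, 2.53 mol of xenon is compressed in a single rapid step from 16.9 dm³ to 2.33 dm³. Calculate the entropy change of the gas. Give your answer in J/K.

Entropy is a state function, so ΔS_gas depends only on the end states.
For an isothermal ideal gas ΔS_gas = nR ln(V₂/V₁) = 2.53 × 8.314 × ln(2.33/16.9) = -41.7 J/K.

ΔS_gas = -41.7 J/K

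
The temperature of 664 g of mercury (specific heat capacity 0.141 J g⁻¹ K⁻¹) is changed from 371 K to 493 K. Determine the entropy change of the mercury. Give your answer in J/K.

ΔS = 26.6 J/K

ΔS = ∫dQ_rev/T = m c ln(T₂/T₁) = 664 × 0.141 × ln(493/371) = 26.6 J/K.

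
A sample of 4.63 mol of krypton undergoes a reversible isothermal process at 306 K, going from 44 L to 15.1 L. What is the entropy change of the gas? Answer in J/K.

ΔS_gas = -41.2 J/K

For an isothermal ideal gas ΔS_gas = nR ln(V₂/V₁) = 4.63 × 8.314 × ln(15.1/44) = -41.2 J/K.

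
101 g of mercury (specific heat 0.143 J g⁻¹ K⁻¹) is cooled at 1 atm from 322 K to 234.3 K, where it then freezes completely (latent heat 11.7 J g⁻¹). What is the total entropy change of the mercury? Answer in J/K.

ΔS = -9.64 J/K

Cooling step: ΔS₁ = m c ln(T_tr/T_i) = 101 × 0.143 × ln(234.3/322) = -4.592 J/K.
Phase change: ΔS₂ = −mL/T_tr = −101 × 11.7 / 234.3 = -5.044 J/K.
ΔS_total = (-4.592) + (-5.044) = -9.64 J/K.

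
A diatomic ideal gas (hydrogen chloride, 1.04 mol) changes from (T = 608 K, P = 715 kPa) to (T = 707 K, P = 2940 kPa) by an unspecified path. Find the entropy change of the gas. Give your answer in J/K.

ΔS = -7.66 J/K

ΔS = nC_p ln(T₂/T₁) − nR ln(P₂/P₁), with C_p = 7R/2 = 29.1 J mol⁻¹ K⁻¹ for a diatomic ideal gas.
ΔS = 1.04 × [29.1 × ln(707/608) − 8.314 × ln(2940/715)] = -7.66 J/K.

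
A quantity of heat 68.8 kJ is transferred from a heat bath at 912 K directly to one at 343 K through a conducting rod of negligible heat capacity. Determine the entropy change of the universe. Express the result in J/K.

ΔS_hot = −Q/T_H = −68800/912 = -75.44 J/K and ΔS_cold = +Q/T_C = 68800/343 = 200.6 J/K.
ΔS_total = -75.44 + 200.6 = 125 J/K, positive as the second law requires.

ΔS_total = 125 J/K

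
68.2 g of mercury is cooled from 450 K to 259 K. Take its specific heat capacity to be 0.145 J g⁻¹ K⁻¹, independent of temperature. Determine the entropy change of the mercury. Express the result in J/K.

ΔS = -5.46 J/K

ΔS = ∫dQ_rev/T = m c ln(T₂/T₁) = 68.2 × 0.145 × ln(259/450) = -5.46 J/K.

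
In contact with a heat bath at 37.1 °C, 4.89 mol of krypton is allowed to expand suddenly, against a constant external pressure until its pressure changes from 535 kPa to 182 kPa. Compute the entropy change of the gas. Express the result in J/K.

ΔS_gas = 43.8 J/K

Entropy is a state function, so ΔS_gas depends only on the end states.
For an isothermal ideal gas ΔS_gas = nR ln(P₁/P₂) = 4.89 × 8.314 × ln(535/182) = 43.8 J/K.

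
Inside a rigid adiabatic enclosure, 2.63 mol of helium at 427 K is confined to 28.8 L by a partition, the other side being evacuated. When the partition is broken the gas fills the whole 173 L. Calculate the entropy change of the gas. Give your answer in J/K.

ΔS_gas = 39.2 J/K

For an ideal gas in free expansion Q = 0 and W = 0, so T is unchanged.
Entropy is a state function; using a reversible isothermal path, ΔS_gas = nR ln(V₂/V₁) = 2.63 × 8.314 × ln(173/28.8) = 39.2 J/K.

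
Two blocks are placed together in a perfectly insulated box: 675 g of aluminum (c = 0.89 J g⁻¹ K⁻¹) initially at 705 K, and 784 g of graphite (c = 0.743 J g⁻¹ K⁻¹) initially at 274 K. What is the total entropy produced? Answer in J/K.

Energy balance: T_f = (m₁c₁T₁ + m₂c₂T₂)/(m₁c₁ + m₂c₂) = 492.82 K.
ΔS₁ = m₁c₁ ln(T_f/T₁) = 600.75 × ln(492.82/705) = -215.1 J/K.
ΔS₂ = m₂c₂ ln(T_f/T₂) = 582.512 × ln(492.82/274) = 341.9 J/K.
ΔS_total = -215.1 + 341.9 = 127 J/K.

ΔS_total = 127 J/K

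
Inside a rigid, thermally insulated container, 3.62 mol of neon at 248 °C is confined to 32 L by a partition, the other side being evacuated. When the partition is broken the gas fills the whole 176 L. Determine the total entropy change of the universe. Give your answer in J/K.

ΔS_universe = 51.3 J/K

No heat is exchanged and no work is done, so the ideal-gas temperature stays constant.
Entropy is a state function; using a reversible isothermal path, ΔS_gas = nR ln(V₂/V₁) = 3.62 × 8.314 × ln(176/32) = 51.3 J/K.
The insulated surroundings exchange no heat, so ΔS_surr = 0 and ΔS_universe = ΔS_gas.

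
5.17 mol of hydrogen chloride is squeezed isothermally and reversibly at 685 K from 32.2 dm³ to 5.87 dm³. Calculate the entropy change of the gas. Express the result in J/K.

ΔS_gas = -73.2 J/K

For an isothermal ideal gas ΔS_gas = nR ln(V₂/V₁) = 5.17 × 8.314 × ln(5.87/32.2) = -73.2 J/K.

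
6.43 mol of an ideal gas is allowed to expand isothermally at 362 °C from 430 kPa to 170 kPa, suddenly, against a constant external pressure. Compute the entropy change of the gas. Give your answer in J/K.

ΔS_gas = 49.6 J/K

Entropy is a state function, so ΔS_gas depends only on the end states.
For an isothermal ideal gas ΔS_gas = nR ln(P₁/P₂) = 6.43 × 8.314 × ln(430/170) = 49.6 J/K.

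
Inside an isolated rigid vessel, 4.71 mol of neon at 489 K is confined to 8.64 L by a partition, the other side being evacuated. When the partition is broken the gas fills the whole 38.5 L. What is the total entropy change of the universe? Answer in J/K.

ΔS_universe = 58.5 J/K

For an ideal gas in free expansion Q = 0 and W = 0, so T is unchanged.
Entropy is a state function; using a reversible isothermal path, ΔS_gas = nR ln(V₂/V₁) = 4.71 × 8.314 × ln(38.5/8.64) = 58.5 J/K.
The insulated surroundings exchange no heat, so ΔS_surr = 0 and ΔS_universe = ΔS_gas.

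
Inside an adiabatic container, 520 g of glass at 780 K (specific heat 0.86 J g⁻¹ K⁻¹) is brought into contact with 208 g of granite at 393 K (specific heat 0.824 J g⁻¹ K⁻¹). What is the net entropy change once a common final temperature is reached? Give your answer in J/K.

Energy balance: T_f = (m₁c₁T₁ + m₂c₂T₂)/(m₁c₁ + m₂c₂) = 672.77 K.
ΔS₁ = m₁c₁ ln(T_f/T₁) = 447.2 × ln(672.77/780) = -66.13 J/K.
ΔS₂ = m₂c₂ ln(T_f/T₂) = 171.392 × ln(672.77/393) = 92.14 J/K.
ΔS_total = -66.13 + 92.14 = 26 J/K.

ΔS_total = 26 J/K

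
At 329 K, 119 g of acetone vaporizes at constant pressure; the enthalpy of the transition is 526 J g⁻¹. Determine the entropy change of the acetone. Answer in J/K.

Heat absorbed by the substance: Q = mL = 119 × 526 = 62594 J.
At constant T, ΔS = Q_rev/T = 62594 / 329 = 190 J/K.

ΔS = 190 J/K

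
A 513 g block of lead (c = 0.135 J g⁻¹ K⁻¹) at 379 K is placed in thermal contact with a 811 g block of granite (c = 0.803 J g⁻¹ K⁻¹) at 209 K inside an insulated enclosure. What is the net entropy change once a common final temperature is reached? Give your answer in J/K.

ΔS_total = 13 J/K

Energy balance: T_f = (m₁c₁T₁ + m₂c₂T₂)/(m₁c₁ + m₂c₂) = 225.34 K.
ΔS₁ = m₁c₁ ln(T_f/T₁) = 69.255 × ln(225.34/379) = -36.01 J/K.
ΔS₂ = m₂c₂ ln(T_f/T₂) = 651.233 × ln(225.34/209) = 49.02 J/K.
ΔS_total = -36.01 + 49.02 = 13 J/K.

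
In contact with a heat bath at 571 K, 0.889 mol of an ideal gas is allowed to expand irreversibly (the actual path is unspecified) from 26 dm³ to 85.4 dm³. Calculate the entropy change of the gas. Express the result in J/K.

Entropy is a state function, so ΔS_gas depends only on the end states.
For an isothermal ideal gas ΔS_gas = nR ln(V₂/V₁) = 0.889 × 8.314 × ln(85.4/26) = 8.79 J/K.

ΔS_gas = 8.79 J/K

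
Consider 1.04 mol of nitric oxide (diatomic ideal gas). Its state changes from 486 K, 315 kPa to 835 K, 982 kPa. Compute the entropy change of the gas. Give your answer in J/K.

ΔS = 6.55 J/K

ΔS = nC_p ln(T₂/T₁) − nR ln(P₂/P₁), with C_p = 7R/2 = 29.1 J mol⁻¹ K⁻¹ for a diatomic ideal gas.
ΔS = 1.04 × [29.1 × ln(835/486) − 8.314 × ln(982/315)] = 6.55 J/K.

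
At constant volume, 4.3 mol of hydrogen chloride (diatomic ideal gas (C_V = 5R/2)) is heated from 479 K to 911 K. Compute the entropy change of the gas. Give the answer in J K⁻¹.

ΔS = 57.5 J/K

At constant volume, ΔS = nC_V ln(T₂/T₁) with C_V = 5R/2 = 20.79 J mol⁻¹ K⁻¹.
ΔS = 4.3 × 20.79 × ln(911/479) = 57.5 J/K.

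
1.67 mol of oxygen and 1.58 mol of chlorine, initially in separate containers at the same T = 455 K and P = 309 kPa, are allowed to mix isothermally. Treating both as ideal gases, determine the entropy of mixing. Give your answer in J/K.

Mole fractions: x_A = 1.67/3.25 = 0.514, x_B = 0.486.
ΔS_mix = −R(n_A ln x_A + n_B ln x_B) = −8.314 × (1.67 ln 0.514 + 1.58 ln 0.486) = 18.7 J/K.

ΔS_mix = 18.7 J/K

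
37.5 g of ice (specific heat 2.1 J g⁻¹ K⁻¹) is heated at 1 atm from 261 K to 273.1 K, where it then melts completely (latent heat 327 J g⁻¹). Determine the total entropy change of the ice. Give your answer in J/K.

ΔS = 48.5 J/K

Warming step: ΔS₁ = m c ln(T_tr/T_i) = 37.5 × 2.1 × ln(273.1/261) = 3.569 J/K.
Phase change: ΔS₂ = +mL/T_tr = 37.5 × 327 / 273.1 = 44.9 J/K.
ΔS_total = (3.569) + (44.9) = 48.5 J/K.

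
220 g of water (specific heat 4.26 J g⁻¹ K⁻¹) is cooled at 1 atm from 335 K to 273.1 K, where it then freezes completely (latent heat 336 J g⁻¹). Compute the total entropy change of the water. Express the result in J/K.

ΔS = -462 J/K

Cooling step: ΔS₁ = m c ln(T_tr/T_i) = 220 × 4.26 × ln(273.1/335) = -191.5 J/K.
Phase change: ΔS₂ = −mL/T_tr = −220 × 336 / 273.1 = -270.7 J/K.
ΔS_total = (-191.5) + (-270.7) = -462 J/K.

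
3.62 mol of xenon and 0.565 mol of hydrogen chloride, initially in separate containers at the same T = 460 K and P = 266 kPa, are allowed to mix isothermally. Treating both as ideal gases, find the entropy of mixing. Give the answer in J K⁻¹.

ΔS_mix = 13.8 J/K

Mole fractions: x_A = 3.62/4.19 = 0.865, x_B = 0.135.
ΔS_mix = −R(n_A ln x_A + n_B ln x_B) = −8.314 × (3.62 ln 0.865 + 0.565 ln 0.135) = 13.8 J/K.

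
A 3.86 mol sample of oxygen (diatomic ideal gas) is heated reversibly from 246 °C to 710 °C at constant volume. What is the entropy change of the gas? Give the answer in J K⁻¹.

ΔS = 51.2 J/K

In kelvin: T₁ = 519.15 K, T₂ = 983.15 K. At constant volume, ΔS = nC_V ln(T₂/T₁) with C_V = 5R/2 = 20.79 J mol⁻¹ K⁻¹.
ΔS = 3.86 × 20.79 × ln(983.15/519.15) = 51.2 J/K.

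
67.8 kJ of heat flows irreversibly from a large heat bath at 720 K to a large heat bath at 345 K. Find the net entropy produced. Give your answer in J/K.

ΔS_hot = −Q/T_H = −67800/720 = -94.17 J/K and ΔS_cold = +Q/T_C = 67800/345 = 196.5 J/K.
ΔS_total = -94.17 + 196.5 = 102 J/K, positive as the second law requires.

ΔS_total = 102 J/K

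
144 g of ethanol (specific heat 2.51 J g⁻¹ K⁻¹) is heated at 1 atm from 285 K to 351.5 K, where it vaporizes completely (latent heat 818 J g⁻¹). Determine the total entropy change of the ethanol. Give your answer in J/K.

ΔS = 411 J/K

Warming step: ΔS₁ = m c ln(T_tr/T_i) = 144 × 2.51 × ln(351.5/285) = 75.8 J/K.
Phase change: ΔS₂ = +mL/T_tr = 144 × 818 / 351.5 = 335.1 J/K.
ΔS_total = (75.8) + (335.1) = 411 J/K.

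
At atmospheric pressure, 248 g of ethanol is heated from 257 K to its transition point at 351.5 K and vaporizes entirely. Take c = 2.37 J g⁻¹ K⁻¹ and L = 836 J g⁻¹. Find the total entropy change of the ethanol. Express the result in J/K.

Warming step: ΔS₁ = m c ln(T_tr/T_i) = 248 × 2.37 × ln(351.5/257) = 184 J/K.
Phase change: ΔS₂ = +mL/T_tr = 248 × 836 / 351.5 = 589.8 J/K.
ΔS_total = (184) + (589.8) = 774 J/K.

ΔS = 774 J/K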